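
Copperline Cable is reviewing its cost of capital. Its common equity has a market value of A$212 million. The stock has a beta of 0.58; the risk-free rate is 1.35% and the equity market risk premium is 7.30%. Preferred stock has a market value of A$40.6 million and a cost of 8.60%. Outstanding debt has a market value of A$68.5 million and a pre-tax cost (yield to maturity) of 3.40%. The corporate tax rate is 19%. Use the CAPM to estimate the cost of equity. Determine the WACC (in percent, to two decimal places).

5.36%

Cost of equity via CAPM: Re = 1.35% + 0.58 × 7.3% = 5.5840%.
Total capital V = 212 + 40.6 + 68.5 = 321.1.
Equity: weight = 212/321.1 = 0.6602; cost = 5.584%.
Preferred: weight = 40.6/321.1 = 0.1264; cost = 8.6%.
Debt: weight = 68.5/321.1 = 0.2133; after-tax cost = 3.4% × (1 − 19%) = 2.7540%.
WACC = 0.6602 × 5.5840% + 0.1264 × 8.6000% + 0.2133 × 2.7540% = 5.3616%.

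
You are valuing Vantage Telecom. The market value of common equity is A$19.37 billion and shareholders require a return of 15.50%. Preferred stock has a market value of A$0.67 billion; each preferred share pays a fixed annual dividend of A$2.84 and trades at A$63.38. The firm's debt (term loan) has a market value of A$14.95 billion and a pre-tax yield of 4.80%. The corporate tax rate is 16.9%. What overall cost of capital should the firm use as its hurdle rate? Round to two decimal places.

10.37%

Cost of preferred: Rp = 2.84 / 63.38 = 4.4809%.
Total capital V = 19.37 + 0.67 + 14.95 = 34.99.
Equity: weight = 19.37/34.99 = 0.5536; cost = 15.5%.
Preferred: weight = 0.67/34.99 = 0.0191; cost = 4.4809%.
Term loan: weight = 14.95/34.99 = 0.4273; after-tax cost = 4.8% × (1 − 16.9%) = 3.9888%.
WACC = 0.5536 × 15.5000% + 0.0191 × 4.4809% + 0.4273 × 3.9888% = 10.3707%.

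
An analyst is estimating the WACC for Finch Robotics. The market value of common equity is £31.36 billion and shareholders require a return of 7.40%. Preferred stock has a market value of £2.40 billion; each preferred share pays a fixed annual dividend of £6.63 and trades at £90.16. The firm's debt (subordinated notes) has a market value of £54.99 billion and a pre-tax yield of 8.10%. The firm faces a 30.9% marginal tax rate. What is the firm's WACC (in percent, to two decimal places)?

6.28%

Cost of preferred: Rp = 6.63 / 90.16 = 7.3536%.
Total capital V = 31.36 + 2.4 + 54.99 = 88.75.
Equity: weight = 31.36/88.75 = 0.3534; cost = 7.4%.
Preferred: weight = 2.4/88.75 = 0.0270; cost = 7.3536%.
Subordinated notes: weight = 54.99/88.75 = 0.6196; after-tax cost = 8.1% × (1 − 30.9%) = 5.5971%.
WACC = 0.3534 × 7.4000% + 0.0270 × 7.3536% + 0.6196 × 5.5971% = 6.2817%.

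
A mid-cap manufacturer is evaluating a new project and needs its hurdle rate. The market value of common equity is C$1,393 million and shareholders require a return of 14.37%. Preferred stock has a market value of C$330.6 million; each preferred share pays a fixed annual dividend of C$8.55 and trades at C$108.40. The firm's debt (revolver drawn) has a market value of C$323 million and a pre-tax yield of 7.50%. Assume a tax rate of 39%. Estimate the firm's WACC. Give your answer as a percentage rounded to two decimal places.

Cost of preferred: Rp = 8.55 / 108.4 = 7.8875%.
Total capital V = 1393 + 330.6 + 323 = 2046.6.
Equity: weight = 1393/2046.6 = 0.6806; cost = 14.37%.
Preferred: weight = 330.6/2046.6 = 0.1615; cost = 7.8875%.
Revolver drawn: weight = 323/2046.6 = 0.1578; after-tax cost = 7.5% × (1 − 39%) = 4.5750%.
WACC = 0.6806 × 14.3700% + 0.1615 × 7.8875% + 0.1578 × 4.5750% = 11.7770%.

11.78%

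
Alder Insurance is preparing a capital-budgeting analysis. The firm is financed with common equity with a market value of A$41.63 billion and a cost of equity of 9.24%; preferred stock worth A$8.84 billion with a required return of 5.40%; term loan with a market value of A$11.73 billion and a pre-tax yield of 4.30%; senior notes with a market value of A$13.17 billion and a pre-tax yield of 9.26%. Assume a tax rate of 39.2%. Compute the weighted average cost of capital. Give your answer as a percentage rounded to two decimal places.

Total capital V = 41.63 + 8.84 + 11.73 + 13.17 = 75.37.
Equity: weight = 41.63/75.37 = 0.5523; cost = 9.24%.
Preferred: weight = 8.84/75.37 = 0.1173; cost = 5.4%.
Term loan: weight = 11.73/75.37 = 0.1556; after-tax cost = 4.3% × (1 − 39.2%) = 2.6144%.
Senior notes: weight = 13.17/75.37 = 0.1747; after-tax cost = 9.26% × (1 − 39.2%) = 5.6301%.
WACC = 0.5523 × 9.2400% + 0.1173 × 5.4000% + 0.1556 × 2.6144% + 0.1747 × 5.6301% = 7.1277%.

7.13%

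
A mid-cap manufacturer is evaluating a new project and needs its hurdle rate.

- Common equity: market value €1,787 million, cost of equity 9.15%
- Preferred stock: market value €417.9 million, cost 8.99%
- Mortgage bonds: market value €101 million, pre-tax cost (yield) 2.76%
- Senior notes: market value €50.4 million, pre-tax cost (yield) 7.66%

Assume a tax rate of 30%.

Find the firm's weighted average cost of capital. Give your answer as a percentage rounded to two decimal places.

Total capital V = 1787 + 417.9 + 101 + 50.4 = 2356.3.
Equity: weight = 1787/2356.3 = 0.7584; cost = 9.15%.
Preferred: weight = 417.9/2356.3 = 0.1774; cost = 8.99%.
Mortgage bonds: weight = 101/2356.3 = 0.0429; after-tax cost = 2.76% × (1 − 30%) = 1.9320%.
Senior notes: weight = 50.4/2356.3 = 0.0214; after-tax cost = 7.66% × (1 − 30%) = 5.3620%.
WACC = 0.7584 × 9.1500% + 0.1774 × 8.9900% + 0.0429 × 1.9320% + 0.0214 × 5.3620% = 8.7312%.

8.73%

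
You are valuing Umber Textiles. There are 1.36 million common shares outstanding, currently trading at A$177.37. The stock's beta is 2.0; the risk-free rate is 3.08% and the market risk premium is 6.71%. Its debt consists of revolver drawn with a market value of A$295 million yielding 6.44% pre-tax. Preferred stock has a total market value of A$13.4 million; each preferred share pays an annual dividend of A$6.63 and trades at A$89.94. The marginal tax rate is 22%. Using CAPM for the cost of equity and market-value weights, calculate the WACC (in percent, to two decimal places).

Cost of equity via CAPM: Re = 3.08% + 2.0 × 6.71% = 16.5000%.
Cost of preferred: Rp = 6.63 / 89.94 = 7.3716%.
Market value of equity E = 177.37 × 1.36m = 241.2232m.
Total capital V = 241.2232 + 13.4 + 295 = 549.6232.
Equity: weight = 241.2232/549.6232 = 0.4389; cost = 16.5%.
Preferred: weight = 13.4/549.6232 = 0.0244; cost = 7.3716%.
Revolver drawn: weight = 295/549.6232 = 0.5367; after-tax cost = 6.44% × (1 − 22%) = 5.0232%.
WACC = 0.4389 × 16.5000% + 0.0244 × 7.3716% + 0.5367 × 5.0232% = 10.1175%.

10.12%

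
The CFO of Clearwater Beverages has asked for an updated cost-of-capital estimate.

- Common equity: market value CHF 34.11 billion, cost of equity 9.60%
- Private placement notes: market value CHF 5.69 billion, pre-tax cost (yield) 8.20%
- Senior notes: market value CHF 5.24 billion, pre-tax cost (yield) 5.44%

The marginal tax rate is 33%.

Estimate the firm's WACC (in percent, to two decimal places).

8.39%

Total capital V = 34.11 + 5.69 + 5.24 = 45.04.
Equity: weight = 34.11/45.04 = 0.7573; cost = 9.6%.
Private placement notes: weight = 5.69/45.04 = 0.1263; after-tax cost = 8.2% × (1 − 33%) = 5.4940%.
Senior notes: weight = 5.24/45.04 = 0.1163; after-tax cost = 5.44% × (1 − 33%) = 3.6448%.
WACC = 0.7573 × 9.6000% + 0.1263 × 5.4940% + 0.1163 × 3.6448% = 8.3884%.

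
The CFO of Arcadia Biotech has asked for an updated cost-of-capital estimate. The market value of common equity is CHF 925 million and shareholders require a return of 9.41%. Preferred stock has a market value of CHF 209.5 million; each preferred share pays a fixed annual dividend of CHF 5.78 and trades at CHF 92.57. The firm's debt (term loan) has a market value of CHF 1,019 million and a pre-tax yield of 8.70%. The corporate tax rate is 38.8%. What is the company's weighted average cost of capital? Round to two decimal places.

7.17%

Cost of preferred: Rp = 5.78 / 92.57 = 6.2439%.
Total capital V = 925 + 209.5 + 1019 = 2153.5.
Equity: weight = 925/2153.5 = 0.4295; cost = 9.41%.
Preferred: weight = 209.5/2153.5 = 0.0973; cost = 6.2439%.
Term loan: weight = 1019/2153.5 = 0.4732; after-tax cost = 8.7% × (1 − 38.8%) = 5.3244%.
WACC = 0.4295 × 9.4100% + 0.0973 × 6.2439% + 0.4732 × 5.3244% = 7.1688%.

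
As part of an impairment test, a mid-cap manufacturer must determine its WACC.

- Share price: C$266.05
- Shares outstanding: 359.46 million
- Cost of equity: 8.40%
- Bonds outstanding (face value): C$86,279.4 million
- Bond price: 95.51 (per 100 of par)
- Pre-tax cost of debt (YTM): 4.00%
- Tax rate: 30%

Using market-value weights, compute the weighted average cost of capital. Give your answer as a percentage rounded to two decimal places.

Market value of equity E = 266.05 × 359.46m = 95634.333m. Market value of debt D = 86279.4m × 95.51/100 = 82405.45494m.
Total capital V = 95634.333 + 82405.45494 = 178039.78794.
Equity: weight = 95634.333/178039.78794 = 0.5372; cost = 8.4%.
Bonds outstanding: weight = 82405.45494/178039.78794 = 0.4628; after-tax cost = 4% × (1 − 30%) = 2.8000%.
WACC = 0.5372 × 8.4000% + 0.4628 × 2.8000% = 5.8080%.

5.81%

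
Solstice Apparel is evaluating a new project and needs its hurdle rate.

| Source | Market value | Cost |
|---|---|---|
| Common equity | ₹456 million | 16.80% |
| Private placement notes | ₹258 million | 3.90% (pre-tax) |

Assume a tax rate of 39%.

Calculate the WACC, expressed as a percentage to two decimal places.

Total capital V = 456 + 258 = 714.
Equity: weight = 456/714 = 0.6387; cost = 16.8%.
Private placement notes: weight = 258/714 = 0.3613; after-tax cost = 3.9% × (1 − 39%) = 2.3790%.
WACC = 0.6387 × 16.8000% + 0.3613 × 2.3790% = 11.5891%.

11.59%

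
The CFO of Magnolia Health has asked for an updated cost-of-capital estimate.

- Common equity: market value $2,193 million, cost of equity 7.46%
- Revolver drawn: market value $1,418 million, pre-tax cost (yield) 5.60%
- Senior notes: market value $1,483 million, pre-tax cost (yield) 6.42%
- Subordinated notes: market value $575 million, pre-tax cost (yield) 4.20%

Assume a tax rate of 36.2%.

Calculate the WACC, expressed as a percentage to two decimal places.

Total capital V = 2193 + 1418 + 1483 + 575 = 5669.
Equity: weight = 2193/5669 = 0.3868; cost = 7.46%.
Revolver drawn: weight = 1418/5669 = 0.2501; after-tax cost = 5.6% × (1 − 36.2%) = 3.5728%.
Senior notes: weight = 1483/5669 = 0.2616; after-tax cost = 6.42% × (1 − 36.2%) = 4.0960%.
Subordinated notes: weight = 575/5669 = 0.1014; after-tax cost = 4.2% × (1 − 36.2%) = 2.6796%.
WACC = 0.3868 × 7.4600% + 0.2501 × 3.5728% + 0.2616 × 4.0960% + 0.1014 × 2.6796% = 5.1228%.

5.12%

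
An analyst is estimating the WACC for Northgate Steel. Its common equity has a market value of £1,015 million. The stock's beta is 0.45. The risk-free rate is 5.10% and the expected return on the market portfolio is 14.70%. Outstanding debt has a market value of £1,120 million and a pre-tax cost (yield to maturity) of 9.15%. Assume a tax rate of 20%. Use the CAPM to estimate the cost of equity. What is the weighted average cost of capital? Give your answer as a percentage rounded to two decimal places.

Market risk premium = 14.7% − 5.1% = 9.6%.
Cost of equity via CAPM: Re = 5.1% + 0.45 × 9.6% = 9.4200%.
Total capital V = 1015 + 1120 = 2135.
Equity: weight = 1015/2135 = 0.4754; cost = 9.42%.
Debt: weight = 1120/2135 = 0.5246; after-tax cost = 9.15% × (1 − 20%) = 7.3200%.
WACC = 0.4754 × 9.4200% + 0.5246 × 7.3200% = 8.3184%.

8.32%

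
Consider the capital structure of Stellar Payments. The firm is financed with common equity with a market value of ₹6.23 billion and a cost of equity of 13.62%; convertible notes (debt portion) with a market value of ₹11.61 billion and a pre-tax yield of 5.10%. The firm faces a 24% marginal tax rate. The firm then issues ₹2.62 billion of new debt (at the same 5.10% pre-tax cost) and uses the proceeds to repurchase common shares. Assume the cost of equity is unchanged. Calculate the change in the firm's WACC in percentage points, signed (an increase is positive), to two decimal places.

-1.43 pp

Current WACC:
Total capital V = 6.23 + 11.61 = 17.84.
Equity: weight = 6.23/17.84 = 0.3492; cost = 13.62%.
Convertible notes (debt portion): weight = 11.61/17.84 = 0.6508; after-tax cost = 5.1% × (1 − 24%) = 3.8760%.
WACC = 0.3492 × 13.6200% + 0.6508 × 3.8760% = 7.2788%.
After the change:
Total capital V = 3.61 + 14.23 = 17.84.
Equity: weight = 3.61/17.84 = 0.2024; cost = 13.62%.
Convertible notes (debt portion): weight = 14.23/17.84 = 0.7976; after-tax cost = 5.1% × (1 − 24%) = 3.8760%.
WACC = 0.2024 × 13.6200% + 0.7976 × 3.8760% = 5.8477%.
Change in WACC = 5.8477% − 7.2788% = -1.4310 pp.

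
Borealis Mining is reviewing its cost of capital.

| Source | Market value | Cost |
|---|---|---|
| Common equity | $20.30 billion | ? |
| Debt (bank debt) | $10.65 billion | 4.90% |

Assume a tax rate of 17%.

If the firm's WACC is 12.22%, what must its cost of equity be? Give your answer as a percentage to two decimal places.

Total capital V = 20.3 + 10.65 = 30.95.
Equity weight = 20.3/30.95 = 0.6559.
Bank debt weight = 10.65/30.95 = 0.3441.
Debt contribution = 0.3441 × 4.9% × (1 − 17%) = 1.3995%.
Required equity contribution = 12.22% − 1.3995% = 10.8205%.
Re = 10.8205% / 0.6559 = 16.4973%.

16.50%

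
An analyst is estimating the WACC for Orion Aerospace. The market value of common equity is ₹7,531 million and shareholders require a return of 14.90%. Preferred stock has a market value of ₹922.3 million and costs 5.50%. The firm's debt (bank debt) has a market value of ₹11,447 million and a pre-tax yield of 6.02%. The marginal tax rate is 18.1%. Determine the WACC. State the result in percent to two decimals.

8.73%

Total capital V = 7531 + 922.3 + 11447 = 19900.3.
Equity: weight = 7531/19900.3 = 0.3784; cost = 14.9%.
Preferred: weight = 922.3/19900.3 = 0.0463; cost = 5.5%.
Bank debt: weight = 11447/19900.3 = 0.5752; after-tax cost = 6.02% × (1 − 18.1%) = 4.9304%.
WACC = 0.3784 × 14.9000% + 0.0463 × 5.5000% + 0.5752 × 4.9304% = 8.7296%.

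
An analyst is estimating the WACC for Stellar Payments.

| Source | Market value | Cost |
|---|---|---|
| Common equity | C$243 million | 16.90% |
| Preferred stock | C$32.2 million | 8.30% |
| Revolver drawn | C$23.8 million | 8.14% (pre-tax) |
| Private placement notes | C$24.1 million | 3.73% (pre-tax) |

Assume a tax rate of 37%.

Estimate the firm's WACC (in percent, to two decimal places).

14.09%

Total capital V = 243 + 32.2 + 23.8 + 24.1 = 323.1.
Equity: weight = 243/323.1 = 0.7521; cost = 16.9%.
Preferred: weight = 32.2/323.1 = 0.0997; cost = 8.3%.
Revolver drawn: weight = 23.8/323.1 = 0.0737; after-tax cost = 8.14% × (1 − 37%) = 5.1282%.
Private placement notes: weight = 24.1/323.1 = 0.0746; after-tax cost = 3.73% × (1 − 37%) = 2.3499%.
WACC = 0.7521 × 16.9000% + 0.0997 × 8.3000% + 0.0737 × 5.1282% + 0.0746 × 2.3499% = 14.0905%.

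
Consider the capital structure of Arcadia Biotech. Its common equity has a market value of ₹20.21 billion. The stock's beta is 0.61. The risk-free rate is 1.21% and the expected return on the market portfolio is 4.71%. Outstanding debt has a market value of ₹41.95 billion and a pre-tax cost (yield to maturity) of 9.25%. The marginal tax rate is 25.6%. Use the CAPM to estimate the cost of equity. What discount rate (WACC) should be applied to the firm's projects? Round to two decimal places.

5.73%

Market risk premium = 4.71% − 1.21% = 3.5%.
Cost of equity via CAPM: Re = 1.21% + 0.61 × 3.5% = 3.3450%.
Total capital V = 20.21 + 41.95 = 62.16.
Equity: weight = 20.21/62.16 = 0.3251; cost = 3.345%.
Debt: weight = 41.95/62.16 = 0.6749; after-tax cost = 9.25% × (1 − 25.6%) = 6.8820%.
WACC = 0.3251 × 3.3450% + 0.6749 × 6.8820% = 5.7320%.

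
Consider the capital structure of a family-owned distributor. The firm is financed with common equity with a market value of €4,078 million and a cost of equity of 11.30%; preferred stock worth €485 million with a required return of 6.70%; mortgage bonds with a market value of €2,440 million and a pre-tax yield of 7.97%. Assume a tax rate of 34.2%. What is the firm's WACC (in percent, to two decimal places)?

Total capital V = 4078 + 485 + 2440 = 7003.
Equity: weight = 4078/7003 = 0.5823; cost = 11.3%.
Preferred: weight = 485/7003 = 0.0693; cost = 6.7%.
Mortgage bonds: weight = 2440/7003 = 0.3484; after-tax cost = 7.97% × (1 − 34.2%) = 5.2443%.
WACC = 0.5823 × 11.3000% + 0.0693 × 6.7000% + 0.3484 × 5.2443% = 8.8715%.

8.87%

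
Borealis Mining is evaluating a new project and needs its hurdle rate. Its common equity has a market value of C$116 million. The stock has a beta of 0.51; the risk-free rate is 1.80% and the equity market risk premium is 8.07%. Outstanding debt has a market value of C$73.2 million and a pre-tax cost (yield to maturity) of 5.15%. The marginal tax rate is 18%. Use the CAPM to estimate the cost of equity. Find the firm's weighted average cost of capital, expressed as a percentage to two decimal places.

5.26%

Cost of equity via CAPM: Re = 1.8% + 0.51 × 8.07% = 5.9157%.
Total capital V = 116 + 73.2 = 189.2.
Equity: weight = 116/189.2 = 0.6131; cost = 5.9157%.
Debt: weight = 73.2/189.2 = 0.3869; after-tax cost = 5.15% × (1 − 18%) = 4.2230%.
WACC = 0.6131 × 5.9157% + 0.3869 × 4.2230% = 5.2608%.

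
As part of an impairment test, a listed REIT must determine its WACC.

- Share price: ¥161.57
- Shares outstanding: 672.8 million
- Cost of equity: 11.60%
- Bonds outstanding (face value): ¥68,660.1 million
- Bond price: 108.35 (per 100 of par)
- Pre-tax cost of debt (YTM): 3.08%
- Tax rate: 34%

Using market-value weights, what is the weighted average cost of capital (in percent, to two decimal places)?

7.71%

Market value of equity E = 161.57 × 672.8m = 108704.296m. Market value of debt D = 68660.1m × 108.35/100 = 74393.21835m.
Total capital V = 108704.296 + 74393.21835 = 183097.51435.
Equity: weight = 108704.296/183097.51435 = 0.5937; cost = 11.6%.
Bonds outstanding: weight = 74393.21835/183097.51435 = 0.4063; after-tax cost = 3.08% × (1 − 34%) = 2.0328%.
WACC = 0.5937 × 11.6000% + 0.4063 × 2.0328% = 7.7128%.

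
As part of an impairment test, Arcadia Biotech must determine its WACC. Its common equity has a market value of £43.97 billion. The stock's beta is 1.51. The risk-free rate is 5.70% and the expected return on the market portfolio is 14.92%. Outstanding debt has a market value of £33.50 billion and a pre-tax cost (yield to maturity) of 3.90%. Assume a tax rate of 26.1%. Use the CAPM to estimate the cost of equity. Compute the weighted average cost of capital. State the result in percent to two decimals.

12.38%

Market risk premium = 14.92% − 5.7% = 9.22%.
Cost of equity via CAPM: Re = 5.7% + 1.51 × 9.22% = 19.6222%.
Total capital V = 43.97 + 33.5 = 77.47.
Equity: weight = 43.97/77.47 = 0.5676; cost = 19.6222%.
Debt: weight = 33.5/77.47 = 0.4324; after-tax cost = 3.9% × (1 − 26.1%) = 2.8821%.
WACC = 0.5676 × 19.6222% + 0.4324 × 2.8821% = 12.3834%.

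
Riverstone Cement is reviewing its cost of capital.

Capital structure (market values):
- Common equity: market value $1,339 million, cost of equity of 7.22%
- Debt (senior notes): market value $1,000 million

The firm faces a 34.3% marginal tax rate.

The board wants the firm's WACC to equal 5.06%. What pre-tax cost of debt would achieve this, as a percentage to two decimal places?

Total capital V = 1339 + 1000 = 2339.
Equity weight = 1339/2339 = 0.5725.
Senior notes weight = 1000/2339 = 0.4275.
Equity contribution = 0.5725 × 7.22% = 4.1332%.
Remaining for debt = 5.06% − 4.1332% = 0.9268%.
Rd × (1 − 34.3%) × 0.4275 = 0.9268%  ⇒  Rd = 3.2995%.

3.30%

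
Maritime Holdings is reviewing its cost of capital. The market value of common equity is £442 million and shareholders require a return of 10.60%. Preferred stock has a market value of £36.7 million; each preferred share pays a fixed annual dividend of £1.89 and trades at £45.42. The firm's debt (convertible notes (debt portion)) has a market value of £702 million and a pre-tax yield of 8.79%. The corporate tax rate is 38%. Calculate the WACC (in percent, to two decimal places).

7.34%

Cost of preferred: Rp = 1.89 / 45.42 = 4.1612%.
Total capital V = 442 + 36.7 + 702 = 1180.7.
Equity: weight = 442/1180.7 = 0.3744; cost = 10.6%.
Preferred: weight = 36.7/1180.7 = 0.0311; cost = 4.1612%.
Convertible notes (debt portion): weight = 702/1180.7 = 0.5946; after-tax cost = 8.79% × (1 − 38%) = 5.4498%.
WACC = 0.3744 × 10.6000% + 0.0311 × 4.1612% + 0.5946 × 5.4498% = 7.3377%.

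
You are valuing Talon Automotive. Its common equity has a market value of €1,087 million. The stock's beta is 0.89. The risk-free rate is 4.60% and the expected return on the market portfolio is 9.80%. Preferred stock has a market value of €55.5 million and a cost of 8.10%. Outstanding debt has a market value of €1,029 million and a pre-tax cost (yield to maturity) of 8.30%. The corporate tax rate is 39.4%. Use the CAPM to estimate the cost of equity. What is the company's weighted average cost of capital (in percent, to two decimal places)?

Market risk premium = 9.8% − 4.6% = 5.2%.
Cost of equity via CAPM: Re = 4.6% + 0.89 × 5.2% = 9.2280%.
Total capital V = 1087 + 55.5 + 1029 = 2171.5.
Equity: weight = 1087/2171.5 = 0.5006; cost = 9.228%.
Preferred: weight = 55.5/2171.5 = 0.0256; cost = 8.1%.
Debt: weight = 1029/2171.5 = 0.4739; after-tax cost = 8.3% × (1 − 39.4%) = 5.0298%.
WACC = 0.5006 × 9.2280% + 0.0256 × 8.1000% + 0.4739 × 5.0298% = 7.2098%.

7.21%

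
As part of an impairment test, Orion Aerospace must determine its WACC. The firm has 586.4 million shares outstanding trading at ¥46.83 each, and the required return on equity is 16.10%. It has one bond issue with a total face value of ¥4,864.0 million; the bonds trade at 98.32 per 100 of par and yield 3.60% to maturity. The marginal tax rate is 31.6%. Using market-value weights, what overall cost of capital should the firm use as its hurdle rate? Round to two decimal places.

Market value of equity E = 46.83 × 586.4m = 27461.112m. Market value of debt D = 4864m × 98.32/100 = 4782.2848m.
Total capital V = 27461.112 + 4782.2848 = 32243.3968.
Equity: weight = 27461.112/32243.3968 = 0.8517; cost = 16.1%.
Bonds outstanding: weight = 4782.2848/32243.3968 = 0.1483; after-tax cost = 3.6% × (1 − 31.6%) = 2.4624%.
WACC = 0.8517 × 16.1000% + 0.1483 × 2.4624% = 14.0773%.

14.08%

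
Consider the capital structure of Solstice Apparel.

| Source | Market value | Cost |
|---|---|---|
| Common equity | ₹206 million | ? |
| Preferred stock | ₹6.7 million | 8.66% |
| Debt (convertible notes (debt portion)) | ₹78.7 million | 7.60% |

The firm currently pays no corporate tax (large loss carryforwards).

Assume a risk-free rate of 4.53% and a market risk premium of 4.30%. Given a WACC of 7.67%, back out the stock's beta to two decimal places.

Total capital V = 206 + 6.7 + 78.7 = 291.4.
Equity weight = 206/291.4 = 0.7069.
Preferred weight = 6.7/291.4 = 0.0230.
Convertible notes (debt portion) weight = 78.7/291.4 = 0.2701.
Debt contribution = 0.2701 × 7.6% × (1 − 0%) = 2.0526%.
Preferred contribution = 0.0230 × 8.66% = 0.1991%.
Required equity contribution = 7.67% − 2.2517% = 5.4183%  ⇒  Re = 7.6645%.
CAPM: 7.6645% = 4.53% + β × 4.3%  ⇒  β = 0.7290.

0.73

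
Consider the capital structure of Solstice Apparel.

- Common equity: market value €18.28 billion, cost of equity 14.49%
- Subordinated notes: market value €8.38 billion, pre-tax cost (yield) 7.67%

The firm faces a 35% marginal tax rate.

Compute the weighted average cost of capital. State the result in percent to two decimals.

11.50%

Total capital V = 18.28 + 8.38 = 26.66.
Equity: weight = 18.28/26.66 = 0.6857; cost = 14.49%.
Subordinated notes: weight = 8.38/26.66 = 0.3143; after-tax cost = 7.67% × (1 − 35%) = 4.9855%.
WACC = 0.6857 × 14.4900% + 0.3143 × 4.9855% = 11.5025%.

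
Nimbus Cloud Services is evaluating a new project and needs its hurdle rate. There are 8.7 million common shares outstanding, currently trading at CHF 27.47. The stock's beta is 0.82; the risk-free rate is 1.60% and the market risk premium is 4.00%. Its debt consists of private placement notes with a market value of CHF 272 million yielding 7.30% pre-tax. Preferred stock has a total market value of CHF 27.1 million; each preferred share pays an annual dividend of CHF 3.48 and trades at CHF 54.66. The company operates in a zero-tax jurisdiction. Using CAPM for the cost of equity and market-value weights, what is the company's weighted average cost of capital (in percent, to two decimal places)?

Cost of equity via CAPM: Re = 1.6% + 0.82 × 4.0% = 4.8800%.
Cost of preferred: Rp = 3.48 / 54.66 = 6.3666%.
Market value of equity E = 27.47 × 8.7m = 238.989m.
Total capital V = 238.989 + 27.1 + 272 = 538.089.
Equity: weight = 238.989/538.089 = 0.4441; cost = 4.88%.
Preferred: weight = 27.1/538.089 = 0.0504; cost = 6.3666%.
Private placement notes: weight = 272/538.089 = 0.5055; after-tax cost = 7.3% × (1 − 0%) = 7.3000%.
WACC = 0.4441 × 4.8800% + 0.0504 × 6.3666% + 0.5055 × 7.3000% = 6.1782%.

6.18%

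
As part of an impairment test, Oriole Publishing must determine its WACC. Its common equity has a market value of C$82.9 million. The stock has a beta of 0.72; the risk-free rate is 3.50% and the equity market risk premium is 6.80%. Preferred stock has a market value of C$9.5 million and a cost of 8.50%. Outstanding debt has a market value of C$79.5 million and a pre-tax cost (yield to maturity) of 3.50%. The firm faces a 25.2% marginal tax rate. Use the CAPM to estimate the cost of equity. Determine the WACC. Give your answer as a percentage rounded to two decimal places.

Cost of equity via CAPM: Re = 3.5% + 0.72 × 6.8% = 8.3960%.
Total capital V = 82.9 + 9.5 + 79.5 = 171.9.
Equity: weight = 82.9/171.9 = 0.4823; cost = 8.396%.
Preferred: weight = 9.5/171.9 = 0.0553; cost = 8.5%.
Debt: weight = 79.5/171.9 = 0.4625; after-tax cost = 3.5% × (1 − 25.2%) = 2.6180%.
WACC = 0.4823 × 8.3960% + 0.0553 × 8.5000% + 0.4625 × 2.6180% = 5.7295%.

5.73%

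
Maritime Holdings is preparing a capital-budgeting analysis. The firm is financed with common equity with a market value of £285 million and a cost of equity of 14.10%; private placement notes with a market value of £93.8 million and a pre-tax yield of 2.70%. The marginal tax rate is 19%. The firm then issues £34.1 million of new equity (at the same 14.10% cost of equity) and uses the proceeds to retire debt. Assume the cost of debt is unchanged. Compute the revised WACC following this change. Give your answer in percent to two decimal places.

After the change:
Total capital V = 319.1 + 59.7 = 378.8.
Equity: weight = 319.1/378.8 = 0.8424; cost = 14.1%.
Private placement notes: weight = 59.7/378.8 = 0.1576; after-tax cost = 2.7% × (1 − 19%) = 2.1870%.
WACC = 0.8424 × 14.1000% + 0.1576 × 2.1870% = 12.2225%.

12.22%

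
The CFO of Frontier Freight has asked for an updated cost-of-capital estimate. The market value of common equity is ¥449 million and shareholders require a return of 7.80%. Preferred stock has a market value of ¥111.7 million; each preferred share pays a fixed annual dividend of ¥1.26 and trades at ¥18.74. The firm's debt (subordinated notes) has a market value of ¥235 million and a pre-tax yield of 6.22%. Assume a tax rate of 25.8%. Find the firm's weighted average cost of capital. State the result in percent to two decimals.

6.71%

Cost of preferred: Rp = 1.26 / 18.74 = 6.7236%.
Total capital V = 449 + 111.7 + 235 = 795.7.
Equity: weight = 449/795.7 = 0.5643; cost = 7.8%.
Preferred: weight = 111.7/795.7 = 0.1404; cost = 6.7236%.
Subordinated notes: weight = 235/795.7 = 0.2953; after-tax cost = 6.22% × (1 − 25.8%) = 4.6152%.
WACC = 0.5643 × 7.8000% + 0.1404 × 6.7236% + 0.2953 × 4.6152% = 6.7083%.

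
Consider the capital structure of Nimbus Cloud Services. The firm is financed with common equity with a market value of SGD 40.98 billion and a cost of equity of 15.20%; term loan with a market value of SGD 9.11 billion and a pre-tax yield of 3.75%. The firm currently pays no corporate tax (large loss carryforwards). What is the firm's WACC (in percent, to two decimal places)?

Total capital V = 40.98 + 9.11 = 50.09.
Equity: weight = 40.98/50.09 = 0.8181; cost = 15.2%.
Term loan: weight = 9.11/50.09 = 0.1819; after-tax cost = 3.75% × (1 − 0%) = 3.7500%.
WACC = 0.8181 × 15.2000% + 0.1819 × 3.7500% = 13.1176%.

13.12%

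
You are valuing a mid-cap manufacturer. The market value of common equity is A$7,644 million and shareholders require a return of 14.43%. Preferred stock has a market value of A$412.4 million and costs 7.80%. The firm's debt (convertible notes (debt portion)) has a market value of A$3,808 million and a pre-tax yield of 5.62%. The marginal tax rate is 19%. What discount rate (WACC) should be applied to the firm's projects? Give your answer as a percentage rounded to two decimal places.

11.03%

Total capital V = 7644 + 412.4 + 3808 = 11864.4.
Equity: weight = 7644/11864.4 = 0.6443; cost = 14.43%.
Preferred: weight = 412.4/11864.4 = 0.0348; cost = 7.8%.
Convertible notes (debt portion): weight = 3808/11864.4 = 0.3210; after-tax cost = 5.62% × (1 − 19%) = 4.5522%.
WACC = 0.6443 × 14.4300% + 0.0348 × 7.8000% + 0.3210 × 4.5522% = 11.0292%.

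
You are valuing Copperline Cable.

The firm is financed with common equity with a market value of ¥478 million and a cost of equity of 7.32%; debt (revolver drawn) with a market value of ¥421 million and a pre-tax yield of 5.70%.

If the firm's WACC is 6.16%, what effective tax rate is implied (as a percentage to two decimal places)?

Total capital V = 478 + 421 = 899.
Equity weight = 478/899 = 0.5317.
Revolver drawn weight = 421/899 = 0.4683.
Equity contribution = 0.5317 × 7.32% = 3.8921%.
Debt contribution must be 6.16% − 3.8921% = 2.2679%.
0.4683 × 5.7% × (1 − T) = 2.2679%  ⇒  (1 − T) = 0.8496.
T = 15.0360%.

15.04%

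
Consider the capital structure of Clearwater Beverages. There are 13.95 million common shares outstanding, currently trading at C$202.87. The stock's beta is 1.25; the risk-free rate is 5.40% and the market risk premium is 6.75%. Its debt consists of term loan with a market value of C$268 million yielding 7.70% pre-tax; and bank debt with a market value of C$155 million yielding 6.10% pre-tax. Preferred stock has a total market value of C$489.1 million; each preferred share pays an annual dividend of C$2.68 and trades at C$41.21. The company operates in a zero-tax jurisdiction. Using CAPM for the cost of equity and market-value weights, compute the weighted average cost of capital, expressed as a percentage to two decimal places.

12.12%

Cost of equity via CAPM: Re = 5.4% + 1.25 × 6.75% = 13.8375%.
Cost of preferred: Rp = 2.68 / 41.21 = 6.5033%.
Market value of equity E = 202.87 × 13.95m = 2830.0365m.
Total capital V = 2830.0365 + 489.1 + 268 + 155 = 3742.1365.
Equity: weight = 2830.0365/3742.1365 = 0.7563; cost = 13.8375%.
Preferred: weight = 489.1/3742.1365 = 0.1307; cost = 6.5033%.
Term loan: weight = 268/3742.1365 = 0.0716; after-tax cost = 7.7% × (1 − 0%) = 7.7000%.
Bank debt: weight = 155/3742.1365 = 0.0414; after-tax cost = 6.1% × (1 − 0%) = 6.1000%.
WACC = 0.7563 × 13.8375% + 0.1307 × 6.5033% + 0.0716 × 7.7000% + 0.0414 × 6.1000% = 12.1189%.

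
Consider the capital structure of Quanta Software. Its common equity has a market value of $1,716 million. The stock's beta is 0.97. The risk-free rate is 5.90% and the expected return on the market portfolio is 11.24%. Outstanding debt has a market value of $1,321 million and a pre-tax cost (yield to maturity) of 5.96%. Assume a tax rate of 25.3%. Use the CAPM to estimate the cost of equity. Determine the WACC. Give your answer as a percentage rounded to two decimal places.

Market risk premium = 11.24% − 5.9% = 5.34%.
Cost of equity via CAPM: Re = 5.9% + 0.97 × 5.34% = 11.0798%.
Total capital V = 1716 + 1321 = 3037.
Equity: weight = 1716/3037 = 0.5650; cost = 11.0798%.
Debt: weight = 1321/3037 = 0.4350; after-tax cost = 5.96% × (1 − 25.3%) = 4.4521%.
WACC = 0.5650 × 11.0798% + 0.4350 × 4.4521% = 8.1970%.

8.20%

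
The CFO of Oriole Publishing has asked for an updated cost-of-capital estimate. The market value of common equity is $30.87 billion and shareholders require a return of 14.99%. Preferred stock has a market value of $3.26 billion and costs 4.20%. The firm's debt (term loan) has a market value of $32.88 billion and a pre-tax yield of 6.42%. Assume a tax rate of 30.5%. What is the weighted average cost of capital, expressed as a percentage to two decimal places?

Total capital V = 30.87 + 3.26 + 32.88 = 67.01.
Equity: weight = 30.87/67.01 = 0.4607; cost = 14.99%.
Preferred: weight = 3.26/67.01 = 0.0486; cost = 4.2%.
Term loan: weight = 32.88/67.01 = 0.4907; after-tax cost = 6.42% × (1 − 30.5%) = 4.4619%.
WACC = 0.4607 × 14.9900% + 0.0486 × 4.2000% + 0.4907 × 4.4619% = 9.2992%.

9.30%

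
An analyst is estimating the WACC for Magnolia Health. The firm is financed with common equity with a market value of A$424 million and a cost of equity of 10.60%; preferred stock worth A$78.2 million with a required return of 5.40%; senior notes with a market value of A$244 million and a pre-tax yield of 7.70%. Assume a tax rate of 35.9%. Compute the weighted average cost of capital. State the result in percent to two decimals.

Total capital V = 424 + 78.2 + 244 = 746.2.
Equity: weight = 424/746.2 = 0.5682; cost = 10.6%.
Preferred: weight = 78.2/746.2 = 0.1048; cost = 5.4%.
Senior notes: weight = 244/746.2 = 0.3270; after-tax cost = 7.7% × (1 − 35.9%) = 4.9357%.
WACC = 0.5682 × 10.6000% + 0.1048 × 5.4000% + 0.3270 × 4.9357% = 8.2029%.

8.20%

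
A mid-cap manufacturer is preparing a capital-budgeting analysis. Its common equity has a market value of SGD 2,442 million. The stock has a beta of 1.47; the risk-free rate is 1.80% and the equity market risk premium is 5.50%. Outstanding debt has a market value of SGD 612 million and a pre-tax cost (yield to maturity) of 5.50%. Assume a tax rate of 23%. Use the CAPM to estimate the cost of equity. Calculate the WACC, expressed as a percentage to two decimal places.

8.75%

Cost of equity via CAPM: Re = 1.8% + 1.47 × 5.5% = 9.8850%.
Total capital V = 2442 + 612 = 3054.
Equity: weight = 2442/3054 = 0.7996; cost = 9.885%.
Debt: weight = 612/3054 = 0.2004; after-tax cost = 5.5% × (1 − 23%) = 4.2350%.
WACC = 0.7996 × 9.8850% + 0.2004 × 4.2350% = 8.7528%.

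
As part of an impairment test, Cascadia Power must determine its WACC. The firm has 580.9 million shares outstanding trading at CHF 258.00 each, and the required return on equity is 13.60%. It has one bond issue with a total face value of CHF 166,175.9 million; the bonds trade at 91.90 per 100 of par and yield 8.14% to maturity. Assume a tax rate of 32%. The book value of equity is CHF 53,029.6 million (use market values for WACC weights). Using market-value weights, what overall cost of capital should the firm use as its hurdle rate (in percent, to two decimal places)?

Market value of equity E = 258.0 × 580.9m = 149872.2m. Market value of debt D = 166175.9m × 91.9/100 = 152715.6521m.
Total capital V = 149872.2 + 152715.6521 = 302587.8521.
Equity: weight = 149872.2/302587.8521 = 0.4953; cost = 13.6%.
Bonds outstanding: weight = 152715.6521/302587.8521 = 0.5047; after-tax cost = 8.14% × (1 − 32%) = 5.5352%.
WACC = 0.4953 × 13.6000% + 0.5047 × 5.5352% = 9.5297%.

9.53%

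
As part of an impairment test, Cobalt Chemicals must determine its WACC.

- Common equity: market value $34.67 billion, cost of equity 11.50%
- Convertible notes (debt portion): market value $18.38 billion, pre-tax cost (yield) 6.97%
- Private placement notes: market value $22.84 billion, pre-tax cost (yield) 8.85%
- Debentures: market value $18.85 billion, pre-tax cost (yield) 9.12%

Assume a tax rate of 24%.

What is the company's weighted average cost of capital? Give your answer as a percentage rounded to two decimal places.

8.24%

Total capital V = 34.67 + 18.38 + 22.84 + 18.85 = 94.74.
Equity: weight = 34.67/94.74 = 0.3659; cost = 11.5%.
Convertible notes (debt portion): weight = 18.38/94.74 = 0.1940; after-tax cost = 6.97% × (1 − 24%) = 5.2972%.
Private placement notes: weight = 22.84/94.74 = 0.2411; after-tax cost = 8.85% × (1 − 24%) = 6.7260%.
Debentures: weight = 18.85/94.74 = 0.1990; after-tax cost = 9.12% × (1 − 24%) = 6.9312%.
WACC = 0.3659 × 11.5000% + 0.1940 × 5.2972% + 0.2411 × 6.7260% + 0.1990 × 6.9312% = 8.2367%.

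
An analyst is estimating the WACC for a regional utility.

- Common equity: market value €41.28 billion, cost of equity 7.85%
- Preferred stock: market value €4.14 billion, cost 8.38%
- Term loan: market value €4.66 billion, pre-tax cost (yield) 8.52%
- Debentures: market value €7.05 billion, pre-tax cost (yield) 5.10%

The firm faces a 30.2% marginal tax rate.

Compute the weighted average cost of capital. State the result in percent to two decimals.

7.20%

Total capital V = 41.28 + 4.14 + 4.66 + 7.05 = 57.13.
Equity: weight = 41.28/57.13 = 0.7226; cost = 7.85%.
Preferred: weight = 4.14/57.13 = 0.0725; cost = 8.38%.
Term loan: weight = 4.66/57.13 = 0.0816; after-tax cost = 8.52% × (1 − 30.2%) = 5.9470%.
Debentures: weight = 7.05/57.13 = 0.1234; after-tax cost = 5.1% × (1 − 30.2%) = 3.5598%.
WACC = 0.7226 × 7.8500% + 0.0725 × 8.3800% + 0.0816 × 5.9470% + 0.1234 × 3.5598% = 7.2038%.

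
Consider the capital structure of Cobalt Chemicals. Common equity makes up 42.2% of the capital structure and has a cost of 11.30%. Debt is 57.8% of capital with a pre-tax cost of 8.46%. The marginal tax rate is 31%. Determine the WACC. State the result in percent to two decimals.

After-tax cost of debt = 8.46% × (1 − 31%) = 5.8374%.
WACC = 0.422 × 11.3000% + 0.578 × 5.8374% = 8.1426%.

8.14%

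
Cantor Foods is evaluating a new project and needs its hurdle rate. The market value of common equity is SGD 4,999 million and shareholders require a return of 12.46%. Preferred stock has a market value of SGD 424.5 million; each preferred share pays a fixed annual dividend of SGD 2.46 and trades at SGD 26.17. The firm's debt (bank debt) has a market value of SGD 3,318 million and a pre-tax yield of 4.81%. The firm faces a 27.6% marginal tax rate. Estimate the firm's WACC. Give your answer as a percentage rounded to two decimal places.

Cost of preferred: Rp = 2.46 / 26.17 = 9.4001%.
Total capital V = 4999 + 424.5 + 3318 = 8741.5.
Equity: weight = 4999/8741.5 = 0.5719; cost = 12.46%.
Preferred: weight = 424.5/8741.5 = 0.0486; cost = 9.4001%.
Bank debt: weight = 3318/8741.5 = 0.3796; after-tax cost = 4.81% × (1 − 27.6%) = 3.4824%.
WACC = 0.5719 × 12.4600% + 0.0486 × 9.4001% + 0.3796 × 3.4824% = 8.9038%.

8.90%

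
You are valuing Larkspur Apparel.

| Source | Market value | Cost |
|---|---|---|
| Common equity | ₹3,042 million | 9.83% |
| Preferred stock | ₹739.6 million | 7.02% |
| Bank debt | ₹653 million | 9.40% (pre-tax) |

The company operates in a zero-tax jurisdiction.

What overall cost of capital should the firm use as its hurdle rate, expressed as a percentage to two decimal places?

Total capital V = 3042 + 739.6 + 653 = 4434.6.
Equity: weight = 3042/4434.6 = 0.6860; cost = 9.83%.
Preferred: weight = 739.6/4434.6 = 0.1668; cost = 7.02%.
Bank debt: weight = 653/4434.6 = 0.1473; after-tax cost = 9.4% × (1 − 0%) = 9.4000%.
WACC = 0.6860 × 9.8300% + 0.1668 × 7.0200% + 0.1473 × 9.4000% = 9.2980%.

9.30%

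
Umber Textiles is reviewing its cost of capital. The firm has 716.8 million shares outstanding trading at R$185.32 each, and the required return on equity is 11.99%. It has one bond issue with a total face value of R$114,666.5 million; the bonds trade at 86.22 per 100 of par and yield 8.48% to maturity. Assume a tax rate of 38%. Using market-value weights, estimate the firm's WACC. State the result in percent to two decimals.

Market value of equity E = 185.32 × 716.8m = 132837.376m. Market value of debt D = 114666.5m × 86.22/100 = 98865.4563m.
Total capital V = 132837.376 + 98865.4563 = 231702.8323.
Equity: weight = 132837.376/231702.8323 = 0.5733; cost = 11.99%.
Bonds outstanding: weight = 98865.4563/231702.8323 = 0.4267; after-tax cost = 8.48% × (1 − 38%) = 5.2576%.
WACC = 0.5733 × 11.9900% + 0.4267 × 5.2576% = 9.1173%.

9.12%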